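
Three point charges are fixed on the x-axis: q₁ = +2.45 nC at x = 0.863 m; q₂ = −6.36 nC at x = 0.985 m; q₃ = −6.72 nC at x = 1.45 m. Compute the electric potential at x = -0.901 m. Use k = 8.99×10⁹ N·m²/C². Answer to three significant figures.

Electric potential is a scalar, so the contributions from each charge add algebraically: V = Σ kqᵢ/rᵢ.
Distances from the field point to each charge: r₁ = 1.76 m, r₂ = 1.89 m, r₃ = 2.35 m.
V = k[(2.45×10⁻⁹)/(1.76) + (-6.36×10⁻⁹)/(1.89) + (-6.72×10⁻⁹)/(2.35)] = -43.5 V.

-43.5 V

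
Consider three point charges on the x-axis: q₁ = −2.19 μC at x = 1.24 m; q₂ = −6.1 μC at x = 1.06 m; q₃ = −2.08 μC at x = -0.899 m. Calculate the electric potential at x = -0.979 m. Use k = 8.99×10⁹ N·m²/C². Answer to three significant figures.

-2.70×10⁵ V

Electric potential is a scalar, so the contributions from each charge add algebraically: V = Σ kqᵢ/rᵢ.
Distances from the field point to each charge: r₁ = 2.22 m, r₂ = 2.04 m, r₃ = 0.0800 m.
V = k[(-2.19×10⁻⁶)/(2.22) + (-6.10×10⁻⁶)/(2.04) + (-2.08×10⁻⁶)/(0.0800)] = -2.70×10⁵ V.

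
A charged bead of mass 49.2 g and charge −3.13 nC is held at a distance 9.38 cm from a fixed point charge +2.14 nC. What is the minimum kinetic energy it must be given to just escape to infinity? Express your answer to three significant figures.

To just escape, total mechanical energy must reach zero at infinity: ½mv²_min + U = 0, so ½mv²_min = −U = |kQq|/r.
|U| = |kQq|/r = (8.99×10⁹ N·m²/C²)(2.14×10⁻⁹)(3.13×10⁻⁹)/(0.0938) = 6.42×10⁻⁷ J.

6.42×10⁻⁷ J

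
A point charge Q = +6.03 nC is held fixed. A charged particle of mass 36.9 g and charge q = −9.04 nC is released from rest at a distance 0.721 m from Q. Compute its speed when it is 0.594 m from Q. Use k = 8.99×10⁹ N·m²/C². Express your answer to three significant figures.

2.81×10⁻³ m/s

Only the electrostatic force acts, so mechanical energy is conserved: ½mv² = U₁ − U₂ = kQq(1/r₁ − 1/r₂).
U₁ − U₂ = (8.99×10⁹ N·m²/C²)(6.03×10⁻⁹ C)(-9.04×10⁻⁹ C)(1/0.721 − 1/0.594) = 1.45×10⁻⁷ J.
v = √(2·1.45×10⁻⁷/0.0369) = 2.81×10⁻³ m/s.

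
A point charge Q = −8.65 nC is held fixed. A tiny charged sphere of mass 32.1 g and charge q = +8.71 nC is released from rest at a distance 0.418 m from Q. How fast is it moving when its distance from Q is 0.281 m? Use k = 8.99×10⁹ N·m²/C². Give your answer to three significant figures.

Only the electrostatic force acts, so mechanical energy is conserved: ½mv² = U₁ − U₂ = kQq(1/r₁ − 1/r₂).
U₁ − U₂ = (8.99×10⁹ N·m²/C²)(-8.65×10⁻⁹ C)(8.71×10⁻⁹ C)(1/0.418 − 1/0.281) = 7.90×10⁻⁷ J.
v = √(2·7.90×10⁻⁷/0.0321) = 7.02×10⁻³ m/s.

7.02×10⁻³ m/s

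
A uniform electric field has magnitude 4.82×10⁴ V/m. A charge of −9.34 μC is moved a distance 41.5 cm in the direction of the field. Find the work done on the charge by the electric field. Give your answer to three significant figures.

The potential change for a displacement 41.5 cm in the direction of the field is ΔV = −Ed = -2.00×10⁴ V.
W_field = −qΔV = -0.187 J.

-0.187 J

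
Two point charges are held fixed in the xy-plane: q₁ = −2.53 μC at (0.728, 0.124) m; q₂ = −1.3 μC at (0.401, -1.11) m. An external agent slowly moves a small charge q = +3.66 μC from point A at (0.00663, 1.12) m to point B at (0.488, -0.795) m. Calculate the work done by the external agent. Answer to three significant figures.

-0.132 J

For quasistatic motion the external work equals the change in potential energy: W_ext = qΔV = q(V_B − V_A).
At A: distances to the source charges are 1.23 m, 2.26 m; V_A = Σ kqᵢ/rᵢ = -2.37×10⁴ V.
At B: distances to the source charges are 0.950 m, 0.327 m; V_B = Σ kqᵢ/rᵢ = -5.97×10⁴ V.
ΔV = V_B − V_A = -3.61×10⁴ V.
W_ext = qΔV = (3.66×10⁻⁶ C)(-3.61×10⁴ V) = -0.132 J.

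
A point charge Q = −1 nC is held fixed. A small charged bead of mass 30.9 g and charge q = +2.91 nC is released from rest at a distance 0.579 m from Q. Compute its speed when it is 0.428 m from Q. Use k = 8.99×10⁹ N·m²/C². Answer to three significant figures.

1.02×10⁻³ m/s

Only the electrostatic force acts, so mechanical energy is conserved: ½mv² = U₁ − U₂ = kQq(1/r₁ − 1/r₂).
U₁ − U₂ = (8.99×10⁹ N·m²/C²)(-1.00×10⁻⁹ C)(2.91×10⁻⁹ C)(1/0.579 − 1/0.428) = 1.59×10⁻⁸ J.
v = √(2·1.59×10⁻⁸/0.0309) = 1.02×10⁻³ m/s.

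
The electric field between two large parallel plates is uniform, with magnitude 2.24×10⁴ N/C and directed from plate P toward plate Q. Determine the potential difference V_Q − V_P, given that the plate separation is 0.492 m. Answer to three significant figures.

-1.10×10⁴ V

In a uniform field, potential decreases in the direction of E: ΔV = −E·d for a displacement d parallel to E.
Going from P to Q is a displacement of 0.492 m along the field, so V_Q − V_P = −Ed = -1.10×10⁴ V.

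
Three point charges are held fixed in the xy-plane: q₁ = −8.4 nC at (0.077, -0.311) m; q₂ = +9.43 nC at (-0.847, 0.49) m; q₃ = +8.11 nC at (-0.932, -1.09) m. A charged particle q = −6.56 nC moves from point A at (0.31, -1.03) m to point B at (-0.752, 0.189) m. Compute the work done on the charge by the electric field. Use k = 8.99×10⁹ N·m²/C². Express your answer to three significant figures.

1.60×10⁻⁶ J

The work done by the electric force is W_field = −ΔU = −q(V_B − V_A) = q(V_A − V_B).
At A: distances to the source charges are 0.756 m, 1.91 m, 1.24 m; V_A = Σ kqᵢ/rᵢ = 3.10 V.
At B: distances to the source charges are 0.968 m, 0.316 m, 1.29 m; V_B = Σ kqᵢ/rᵢ = 247 V.
ΔV = V_B − V_A = 244 V.
W_field = −qΔV = −(-6.56×10⁻⁹ C)(244 V) = 1.60×10⁻⁶ J.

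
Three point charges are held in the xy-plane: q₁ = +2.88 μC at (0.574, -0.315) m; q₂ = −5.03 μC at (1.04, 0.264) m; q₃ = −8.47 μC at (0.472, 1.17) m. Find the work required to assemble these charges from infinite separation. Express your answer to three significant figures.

The work to assemble the configuration equals its total potential energy, U = Σ kqᵢqⱼ/rᵢⱼ over all pairs.
Pair separations: r₁₂ = 0.743 m, r₁₃ = 1.49 m, r₂₃ = 1.07 m.
U = (-0.175) + (-0.147) + (0.358) = 0.0356 J.

0.0356 J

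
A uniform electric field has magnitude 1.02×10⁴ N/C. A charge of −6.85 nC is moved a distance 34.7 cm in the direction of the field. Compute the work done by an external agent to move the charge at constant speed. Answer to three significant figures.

The potential change for a displacement 34.7 cm in the direction of the field is ΔV = −Ed = -3540 V.
W_ext = qΔV = 2.42×10⁻⁵ J.

2.42×10⁻⁵ J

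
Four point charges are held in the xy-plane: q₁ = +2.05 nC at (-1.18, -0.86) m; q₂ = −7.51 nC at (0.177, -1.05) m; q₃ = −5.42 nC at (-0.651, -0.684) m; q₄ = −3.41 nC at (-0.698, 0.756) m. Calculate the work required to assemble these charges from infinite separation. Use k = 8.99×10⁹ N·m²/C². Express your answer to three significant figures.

The assembly work is the sum of pairwise potential energies, U = Σ_{i<j} kqᵢqⱼ/rᵢⱼ.
Pair separations: r₁₂ = 1.37 m, r₁₃ = 0.558 m, r₁₄ = 1.69 m, r₂₃ = 0.905 m, r₂₄ = 2.01 m, r₃₄ = 1.44 m.
Summing all 6 pair terms gives U = 3.17×10⁻⁷ J.

3.17×10⁻⁷ J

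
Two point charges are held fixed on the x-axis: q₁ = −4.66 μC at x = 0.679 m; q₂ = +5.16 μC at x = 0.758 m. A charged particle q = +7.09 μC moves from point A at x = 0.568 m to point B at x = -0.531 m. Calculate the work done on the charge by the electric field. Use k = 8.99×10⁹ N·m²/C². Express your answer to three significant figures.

The work done by the electric force is W_field = −ΔU = −q(V_B − V_A) = q(V_A − V_B).
At A: distances to the source charges are 0.111 m, 0.190 m; V_A = Σ kqᵢ/rᵢ = -1.33×10⁵ V.
At B: distances to the source charges are 1.21 m, 1.29 m; V_B = Σ kqᵢ/rᵢ = 1370 V.
ΔV = V_B − V_A = 1.35×10⁵ V.
W_field = −qΔV = −(7.09×10⁻⁶ C)(1.35×10⁵ V) = -0.955 J.

-0.955 J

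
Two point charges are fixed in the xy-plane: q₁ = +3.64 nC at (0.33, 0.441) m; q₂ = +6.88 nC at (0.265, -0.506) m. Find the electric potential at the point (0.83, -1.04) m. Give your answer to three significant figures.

Electric potential is a scalar, so the contributions from each charge add algebraically: V = Σ kqᵢ/rᵢ.
Distances from the field point to each charge: r₁ = 1.56 m, r₂ = 0.777 m.
V = k[(3.64×10⁻⁹)/(1.56) + (6.88×10⁻⁹)/(0.777)] = 100 V.

100 V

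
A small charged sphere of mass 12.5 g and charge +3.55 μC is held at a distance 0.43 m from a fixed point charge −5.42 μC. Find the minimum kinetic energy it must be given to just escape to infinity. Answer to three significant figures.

To just escape, total mechanical energy must reach zero at infinity: ½mv²_min + U = 0, so ½mv²_min = −U = |kQq|/r.
|U| = |kQq|/r = (8.99×10⁹ N·m²/C²)(5.42×10⁻⁶)(3.55×10⁻⁶)/(0.430) = 0.402 J.

0.402 J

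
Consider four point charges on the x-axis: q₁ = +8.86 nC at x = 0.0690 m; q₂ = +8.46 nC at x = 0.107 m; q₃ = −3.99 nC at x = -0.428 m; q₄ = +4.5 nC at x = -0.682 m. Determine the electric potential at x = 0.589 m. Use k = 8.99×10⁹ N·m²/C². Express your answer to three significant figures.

308 V

The total potential is the scalar sum of each charge's contribution, V = Σ kqᵢ/rᵢ.
Distances from the field point to each charge: r₁ = 0.520 m, r₂ = 0.482 m, r₃ = 1.02 m, r₄ = 1.27 m.
V = k[(8.86×10⁻⁹)/(0.520) + (8.46×10⁻⁹)/(0.482) + (-3.99×10⁻⁹)/(1.02) + (4.50×10⁻⁹)/(1.27)] = 308 V.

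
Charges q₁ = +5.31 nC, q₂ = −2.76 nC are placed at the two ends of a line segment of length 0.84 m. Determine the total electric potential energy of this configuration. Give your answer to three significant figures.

The assembly work is the sum of pairwise potential energies, U = Σ_{i<j} kqᵢqⱼ/rᵢⱼ.
The separation is r = 0.840 m.
U = (-1.57×10⁻⁷) = -1.57×10⁻⁷ J.

-1.57×10⁻⁷ J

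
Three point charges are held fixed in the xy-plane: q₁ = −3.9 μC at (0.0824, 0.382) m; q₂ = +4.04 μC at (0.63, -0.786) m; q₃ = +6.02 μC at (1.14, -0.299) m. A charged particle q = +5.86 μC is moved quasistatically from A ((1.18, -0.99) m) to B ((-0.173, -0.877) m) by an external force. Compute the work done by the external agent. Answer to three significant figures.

For quasistatic motion the external work equals the change in potential energy: W_ext = qΔV = q(V_B − V_A).
At A: distances to the source charges are 1.76 m, 0.587 m, 0.692 m; V_A = Σ kqᵢ/rᵢ = 1.20×10⁵ V.
At B: distances to the source charges are 1.28 m, 0.808 m, 1.43 m; V_B = Σ kqᵢ/rᵢ = 5.54×10⁴ V.
ΔV = V_B − V_A = -6.48×10⁴ V.
W_ext = qΔV = (5.86×10⁻⁶ C)(-6.48×10⁴ V) = -0.380 J.

-0.380 J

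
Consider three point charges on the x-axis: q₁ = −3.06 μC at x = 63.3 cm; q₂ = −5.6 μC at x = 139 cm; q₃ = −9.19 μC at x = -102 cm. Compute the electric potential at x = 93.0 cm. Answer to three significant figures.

-2.44×10⁵ V

Electric potential is a scalar, so the contributions from each charge add algebraically: V = Σ kqᵢ/rᵢ.
Distances from the field point to each charge: r₁ = 0.297 m, r₂ = 0.460 m, r₃ = 1.95 m.
V = k[(-3.06×10⁻⁶)/(0.297) + (-5.60×10⁻⁶)/(0.460) + (-9.19×10⁻⁶)/(1.95)] = -2.44×10⁵ V.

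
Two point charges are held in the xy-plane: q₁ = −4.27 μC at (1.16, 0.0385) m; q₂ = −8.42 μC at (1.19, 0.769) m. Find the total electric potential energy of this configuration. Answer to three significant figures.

The assembly work is the sum of pairwise potential energies, U = Σ_{i<j} kqᵢqⱼ/rᵢⱼ.
Pair separations: r₁₂ = 0.731 m.
U = (0.442) = 0.442 J.

0.442 J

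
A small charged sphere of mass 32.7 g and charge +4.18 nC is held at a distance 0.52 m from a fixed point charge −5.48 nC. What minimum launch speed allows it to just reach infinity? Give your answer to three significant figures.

To just escape, total mechanical energy must reach zero at infinity: ½mv²_min + U = 0, so ½mv²_min = −U = |kQq|/r.
|U| = |kQq|/r = (8.99×10⁹ N·m²/C²)(5.48×10⁻⁹)(4.18×10⁻⁹)/(0.520) = 3.96×10⁻⁷ J.
v_min = √(2|U|/m) = √(2·3.96×10⁻⁷/0.0327) = 4.92×10⁻³ m/s.

4.92×10⁻³ m/s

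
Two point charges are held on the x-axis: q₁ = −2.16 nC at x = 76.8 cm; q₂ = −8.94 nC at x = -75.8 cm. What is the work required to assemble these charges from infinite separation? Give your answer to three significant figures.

1.14×10⁻⁷ J

The assembly work is the sum of pairwise potential energies, U = Σ_{i<j} kqᵢqⱼ/rᵢⱼ.
Pair separations: r₁₂ = 1.53 m.
U = (1.14×10⁻⁷) = 1.14×10⁻⁷ J.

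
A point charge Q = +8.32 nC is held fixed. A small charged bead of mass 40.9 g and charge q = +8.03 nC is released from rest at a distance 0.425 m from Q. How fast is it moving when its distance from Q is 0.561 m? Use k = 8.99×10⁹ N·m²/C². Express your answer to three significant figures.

4.09×10⁻³ m/s

Only the electrostatic force acts, so mechanical energy is conserved: ½mv² = U₁ − U₂ = kQq(1/r₁ − 1/r₂).
U₁ − U₂ = (8.99×10⁹ N·m²/C²)(8.32×10⁻⁹ C)(8.03×10⁻⁹ C)(1/0.425 − 1/0.561) = 3.43×10⁻⁷ J.
v = √(2·3.43×10⁻⁷/0.0409) = 4.09×10⁻³ m/s.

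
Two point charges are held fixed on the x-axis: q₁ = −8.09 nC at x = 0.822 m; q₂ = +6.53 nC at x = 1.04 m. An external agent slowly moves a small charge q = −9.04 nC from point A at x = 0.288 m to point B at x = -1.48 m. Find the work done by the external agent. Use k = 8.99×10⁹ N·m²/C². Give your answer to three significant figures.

For quasistatic motion the external work equals the change in potential energy: W_ext = qΔV = q(V_B − V_A).
At A: distances to the source charges are 0.534 m, 0.752 m; V_A = Σ kqᵢ/rᵢ = -58.1 V.
At B: distances to the source charges are 2.30 m, 2.52 m; V_B = Σ kqᵢ/rᵢ = -8.30 V.
ΔV = V_B − V_A = 49.8 V.
W_ext = qΔV = (-9.04×10⁻⁹ C)(49.8 V) = -4.50×10⁻⁷ J.

-4.50×10⁻⁷ J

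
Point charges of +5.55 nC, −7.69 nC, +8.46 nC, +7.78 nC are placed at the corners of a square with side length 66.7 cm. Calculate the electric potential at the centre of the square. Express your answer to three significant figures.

The total potential is the scalar sum of each charge's contribution, V = Σ kqᵢ/rᵢ.
The distance from each corner to the centre is a√2/2 = 0.472 m.
V = k[(5.55×10⁻⁹)/(0.472) + (-7.69×10⁻⁹)/(0.472) + (8.46×10⁻⁹)/(0.472) + (7.78×10⁻⁹)/(0.472)] = 269 V.

269 V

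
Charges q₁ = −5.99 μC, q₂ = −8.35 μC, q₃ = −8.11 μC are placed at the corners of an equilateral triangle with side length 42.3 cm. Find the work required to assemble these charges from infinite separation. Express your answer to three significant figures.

The assembly work is the sum of pairwise potential energies, U = Σ_{i<j} kqᵢqⱼ/rᵢⱼ.
All three pair separations equal the side length, 0.423 m.
U = (1.06) + (1.03) + (1.44) = 3.53 J.

3.53 J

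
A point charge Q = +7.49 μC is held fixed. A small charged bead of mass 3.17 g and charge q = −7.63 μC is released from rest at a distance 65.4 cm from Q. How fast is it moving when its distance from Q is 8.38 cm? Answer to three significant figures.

58.1 m/s

Only the electrostatic force acts, so mechanical energy is conserved: ½mv² = U₁ − U₂ = kQq(1/r₁ − 1/r₂).
U₁ − U₂ = (8.99×10⁹ N·m²/C²)(7.49×10⁻⁶ C)(-7.63×10⁻⁶ C)(1/0.654 − 1/0.0838) = 5.35 J.
v = √(2·5.35/3.17×10⁻³) = 58.1 m/s.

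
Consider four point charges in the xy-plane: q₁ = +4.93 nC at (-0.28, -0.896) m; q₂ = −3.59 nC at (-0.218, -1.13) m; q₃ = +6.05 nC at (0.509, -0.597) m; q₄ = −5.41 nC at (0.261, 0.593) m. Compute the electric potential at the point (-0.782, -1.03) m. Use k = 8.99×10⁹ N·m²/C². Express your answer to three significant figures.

Electric potential is a scalar, so the contributions from each charge add algebraically: V = Σ kqᵢ/rᵢ.
Distances from the field point to each charge: r₁ = 0.520 m, r₂ = 0.573 m, r₃ = 1.36 m, r₄ = 1.93 m.
V = k[(4.93×10⁻⁹)/(0.520) + (-3.59×10⁻⁹)/(0.573) + (6.05×10⁻⁹)/(1.36) + (-5.41×10⁻⁹)/(1.93)] = 43.7 V.

43.7 V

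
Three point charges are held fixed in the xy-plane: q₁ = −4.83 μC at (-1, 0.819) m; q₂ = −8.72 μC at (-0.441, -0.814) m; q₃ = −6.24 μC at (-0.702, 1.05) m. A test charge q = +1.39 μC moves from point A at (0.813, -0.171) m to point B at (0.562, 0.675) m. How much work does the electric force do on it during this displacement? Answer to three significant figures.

The work done by the electric force is W_field = −ΔU = −q(V_B − V_A) = q(V_A − V_B).
At A: distances to the source charges are 2.07 m, 1.41 m, 1.95 m; V_A = Σ kqᵢ/rᵢ = -1.05×10⁵ V.
At B: distances to the source charges are 1.57 m, 1.80 m, 1.32 m; V_B = Σ kqᵢ/rᵢ = -1.14×10⁵ V.
ΔV = V_B − V_A = -8420 V.
W_field = −qΔV = −(1.39×10⁻⁶ C)(-8420 V) = 0.0117 J.

0.0117 J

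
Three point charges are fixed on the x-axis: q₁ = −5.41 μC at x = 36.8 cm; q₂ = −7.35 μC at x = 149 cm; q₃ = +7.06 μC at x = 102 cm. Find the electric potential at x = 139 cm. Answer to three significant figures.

The total potential is the scalar sum of each charge's contribution, V = Σ kqᵢ/rᵢ.
Distances from the field point to each charge: r₁ = 1.02 m, r₂ = 0.100 m, r₃ = 0.370 m.
V = k[(-5.41×10⁻⁶)/(1.02) + (-7.35×10⁻⁶)/(0.100) + (7.06×10⁻⁶)/(0.370)] = -5.37×10⁵ V.

-5.37×10⁵ V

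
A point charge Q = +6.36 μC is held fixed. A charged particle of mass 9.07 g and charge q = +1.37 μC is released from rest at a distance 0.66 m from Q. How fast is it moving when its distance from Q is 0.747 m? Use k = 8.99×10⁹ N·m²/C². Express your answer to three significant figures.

Only the electrostatic force acts, so mechanical energy is conserved: ½mv² = U₁ − U₂ = kQq(1/r₁ − 1/r₂).
U₁ − U₂ = (8.99×10⁹ N·m²/C²)(6.36×10⁻⁶ C)(1.37×10⁻⁶ C)(1/0.660 − 1/0.747) = 0.0138 J.
v = √(2·0.0138/9.07×10⁻³) = 1.75 m/s.

1.75 m/s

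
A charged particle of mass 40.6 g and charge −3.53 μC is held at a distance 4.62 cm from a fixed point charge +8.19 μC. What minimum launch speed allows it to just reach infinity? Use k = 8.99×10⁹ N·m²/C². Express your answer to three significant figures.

To just escape, total mechanical energy must reach zero at infinity: ½mv²_min + U = 0, so ½mv²_min = −U = |kQq|/r.
|U| = |kQq|/r = (8.99×10⁹ N·m²/C²)(8.19×10⁻⁶)(3.53×10⁻⁶)/(0.0462) = 5.63 J.
v_min = √(2|U|/m) = √(2·5.63/0.0406) = 16.6 m/s.

16.6 m/s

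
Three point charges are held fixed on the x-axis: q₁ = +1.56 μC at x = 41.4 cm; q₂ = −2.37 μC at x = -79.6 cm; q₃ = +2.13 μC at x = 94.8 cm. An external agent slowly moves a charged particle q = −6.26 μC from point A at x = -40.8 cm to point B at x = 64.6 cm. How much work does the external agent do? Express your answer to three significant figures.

For quasistatic motion the external work equals the change in potential energy: W_ext = qΔV = q(V_B − V_A).
At A: distances to the source charges are 0.822 m, 0.388 m, 1.36 m; V_A = Σ kqᵢ/rᵢ = -2.37×10⁴ V.
At B: distances to the source charges are 0.232 m, 1.44 m, 0.302 m; V_B = Σ kqᵢ/rᵢ = 1.09×10⁵ V.
ΔV = V_B − V_A = 1.33×10⁵ V.
W_ext = qΔV = (-6.26×10⁻⁶ C)(1.33×10⁵ V) = -0.831 J.

-0.831 J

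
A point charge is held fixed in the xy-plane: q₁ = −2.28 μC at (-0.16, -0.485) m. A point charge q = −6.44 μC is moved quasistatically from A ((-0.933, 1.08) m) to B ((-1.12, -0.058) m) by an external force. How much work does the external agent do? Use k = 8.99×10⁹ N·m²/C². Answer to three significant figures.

For quasistatic motion the external work equals the change in potential energy: W_ext = qΔV = q(V_B − V_A).
At A: distance to the source charge is 1.75 m; V_A = kq₁/r = -1.17×10⁴ V.
At B: distance to the source charge is 1.05 m; V_B = kq₁/r = -1.95×10⁴ V.
ΔV = V_B − V_A = -7770 V.
W_ext = qΔV = (-6.44×10⁻⁶ C)(-7770 V) = 0.0500 J.

0.0500 J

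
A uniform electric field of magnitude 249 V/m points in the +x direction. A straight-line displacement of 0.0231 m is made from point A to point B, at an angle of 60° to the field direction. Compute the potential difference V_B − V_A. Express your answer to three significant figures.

-2.88 V

Only the component of displacement along E changes the potential: ΔV = −E·d·cosθ.
ΔV = −(249 V/m)(0.0231 m)cos60° = -2.88 V.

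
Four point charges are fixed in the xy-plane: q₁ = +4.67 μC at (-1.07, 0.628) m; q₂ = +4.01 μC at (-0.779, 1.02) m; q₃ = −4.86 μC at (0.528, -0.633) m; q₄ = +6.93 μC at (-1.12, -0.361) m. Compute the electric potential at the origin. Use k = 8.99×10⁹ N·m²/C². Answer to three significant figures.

Electric potential is a scalar, so the contributions from each charge add algebraically: V = Σ kqᵢ/rᵢ.
Distances from the field point to each charge: r₁ = 1.24 m, r₂ = 1.28 m, r₃ = 0.824 m, r₄ = 1.18 m.
V = k[(4.67×10⁻⁶)/(1.24) + (4.01×10⁻⁶)/(1.28) + (-4.86×10⁻⁶)/(0.824) + (6.93×10⁻⁶)/(1.18)] = 6.19×10⁴ V.

6.19×10⁴ V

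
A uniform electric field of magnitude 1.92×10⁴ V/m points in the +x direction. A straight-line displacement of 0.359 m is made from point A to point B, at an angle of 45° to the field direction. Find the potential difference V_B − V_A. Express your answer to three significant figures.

Only the component of displacement along E changes the potential: ΔV = −E·d·cosθ.
ΔV = −(1.92×10⁴ V/m)(0.359 m)cos45° = -4870 V.

-4870 V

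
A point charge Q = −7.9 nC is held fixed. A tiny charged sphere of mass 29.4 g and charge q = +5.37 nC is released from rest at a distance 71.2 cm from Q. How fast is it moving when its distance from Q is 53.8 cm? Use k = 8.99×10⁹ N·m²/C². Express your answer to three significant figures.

3.43×10⁻³ m/s

Only the electrostatic force acts, so mechanical energy is conserved: ½mv² = U₁ − U₂ = kQq(1/r₁ − 1/r₂).
U₁ − U₂ = (8.99×10⁹ N·m²/C²)(-7.90×10⁻⁹ C)(5.37×10⁻⁹ C)(1/0.712 − 1/0.538) = 1.73×10⁻⁷ J.
v = √(2·1.73×10⁻⁷/0.0294) = 3.43×10⁻³ m/s.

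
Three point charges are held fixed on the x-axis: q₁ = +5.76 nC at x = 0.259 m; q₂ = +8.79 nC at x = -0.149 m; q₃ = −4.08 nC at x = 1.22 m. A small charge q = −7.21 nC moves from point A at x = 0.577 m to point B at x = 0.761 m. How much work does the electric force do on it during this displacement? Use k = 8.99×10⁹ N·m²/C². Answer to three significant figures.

The work done by the electric force is W_field = −ΔU = −q(V_B − V_A) = q(V_A − V_B).
At A: distances to the source charges are 0.318 m, 0.726 m, 0.643 m; V_A = Σ kqᵢ/rᵢ = 215 V.
At B: distances to the source charges are 0.502 m, 0.910 m, 0.459 m; V_B = Σ kqᵢ/rᵢ = 110 V.
ΔV = V_B − V_A = -105 V.
W_field = −qΔV = −(-7.21×10⁻⁹ C)(-105 V) = -7.54×10⁻⁷ J.

-7.54×10⁻⁷ J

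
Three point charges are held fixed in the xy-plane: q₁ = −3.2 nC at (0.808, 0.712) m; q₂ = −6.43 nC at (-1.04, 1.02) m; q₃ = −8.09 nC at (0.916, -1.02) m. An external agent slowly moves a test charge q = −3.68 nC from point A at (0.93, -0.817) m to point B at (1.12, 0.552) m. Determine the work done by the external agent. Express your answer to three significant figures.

-8.96×10⁻⁷ J

For quasistatic motion the external work equals the change in potential energy: W_ext = qΔV = q(V_B − V_A).
At A: distances to the source charges are 1.53 m, 2.69 m, 0.203 m; V_A = Σ kqᵢ/rᵢ = -398 V.
At B: distances to the source charges are 0.351 m, 2.21 m, 1.59 m; V_B = Σ kqᵢ/rᵢ = -154 V.
ΔV = V_B − V_A = 244 V.
W_ext = qΔV = (-3.68×10⁻⁹ C)(244 V) = -8.96×10⁻⁷ J.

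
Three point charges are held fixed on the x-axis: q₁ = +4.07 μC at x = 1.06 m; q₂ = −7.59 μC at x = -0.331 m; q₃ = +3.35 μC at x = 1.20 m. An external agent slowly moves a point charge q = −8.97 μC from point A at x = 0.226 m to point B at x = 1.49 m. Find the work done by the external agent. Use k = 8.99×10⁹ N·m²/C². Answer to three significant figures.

-1.79 J

For quasistatic motion the external work equals the change in potential energy: W_ext = qΔV = q(V_B − V_A).
At A: distances to the source charges are 0.834 m, 0.557 m, 0.974 m; V_A = Σ kqᵢ/rᵢ = -4.77×10⁴ V.
At B: distances to the source charges are 0.430 m, 1.82 m, 0.290 m; V_B = Σ kqᵢ/rᵢ = 1.51×10⁵ V.
ΔV = V_B − V_A = 1.99×10⁵ V.
W_ext = qΔV = (-8.97×10⁻⁶ C)(1.99×10⁵ V) = -1.79 J.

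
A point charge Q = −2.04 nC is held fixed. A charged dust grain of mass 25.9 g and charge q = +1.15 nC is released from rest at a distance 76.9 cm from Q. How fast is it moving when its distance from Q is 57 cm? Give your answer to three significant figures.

8.60×10⁻⁴ m/s

Only the electrostatic force acts, so mechanical energy is conserved: ½mv² = U₁ − U₂ = kQq(1/r₁ − 1/r₂).
U₁ − U₂ = (8.99×10⁹ N·m²/C²)(-2.04×10⁻⁹ C)(1.15×10⁻⁹ C)(1/0.769 − 1/0.570) = 9.58×10⁻⁹ J.
v = √(2·9.58×10⁻⁹/0.0259) = 8.60×10⁻⁴ m/s.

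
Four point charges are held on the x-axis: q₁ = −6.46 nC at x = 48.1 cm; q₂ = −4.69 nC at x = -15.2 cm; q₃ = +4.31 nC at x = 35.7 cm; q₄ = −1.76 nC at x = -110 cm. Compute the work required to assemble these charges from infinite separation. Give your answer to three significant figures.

-1.85×10⁻⁶ J

The work to assemble the configuration equals its total potential energy, U = Σ kqᵢqⱼ/rᵢⱼ over all pairs.
Pair separations: r₁₂ = 0.633 m, r₁₃ = 0.124 m, r₁₄ = 1.58 m, r₂₃ = 0.509 m, r₂₄ = 0.948 m, r₃₄ = 1.46 m.
Summing all 6 pair terms gives U = -1.85×10⁻⁶ J.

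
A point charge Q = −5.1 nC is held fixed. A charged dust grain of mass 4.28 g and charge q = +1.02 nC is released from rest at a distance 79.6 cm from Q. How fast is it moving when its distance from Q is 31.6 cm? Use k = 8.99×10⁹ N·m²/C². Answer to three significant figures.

6.46×10⁻³ m/s

Only the electrostatic force acts, so mechanical energy is conserved: ½mv² = U₁ − U₂ = kQq(1/r₁ − 1/r₂).
U₁ − U₂ = (8.99×10⁹ N·m²/C²)(-5.10×10⁻⁹ C)(1.02×10⁻⁹ C)(1/0.796 − 1/0.316) = 8.92×10⁻⁸ J.
v = √(2·8.92×10⁻⁸/4.28×10⁻³) = 6.46×10⁻³ m/s.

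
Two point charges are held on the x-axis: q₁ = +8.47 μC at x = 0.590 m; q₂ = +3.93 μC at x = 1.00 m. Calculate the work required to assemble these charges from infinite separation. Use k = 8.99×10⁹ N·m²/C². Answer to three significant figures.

The assembly work is the sum of pairwise potential energies, U = Σ_{i<j} kqᵢqⱼ/rᵢⱼ.
Pair separations: r₁₂ = 0.410 m.
U = (0.730) = 0.730 J.

0.730 J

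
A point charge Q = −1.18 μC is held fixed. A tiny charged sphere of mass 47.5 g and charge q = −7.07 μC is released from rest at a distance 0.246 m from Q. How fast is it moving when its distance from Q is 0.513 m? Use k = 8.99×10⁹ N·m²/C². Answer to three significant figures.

Only the electrostatic force acts, so mechanical energy is conserved: ½mv² = U₁ − U₂ = kQq(1/r₁ − 1/r₂).
U₁ − U₂ = (8.99×10⁹ N·m²/C²)(-1.18×10⁻⁶ C)(-7.07×10⁻⁶ C)(1/0.246 − 1/0.513) = 0.159 J.
v = √(2·0.159/0.0475) = 2.58 m/s.

2.58 m/s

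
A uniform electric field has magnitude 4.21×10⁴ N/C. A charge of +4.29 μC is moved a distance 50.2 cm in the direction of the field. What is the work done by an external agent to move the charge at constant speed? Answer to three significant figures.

-0.0907 J

The potential change for a displacement 50.2 cm in the direction of the field is ΔV = −Ed = -2.11×10⁴ V.
W_ext = qΔV = -0.0907 J.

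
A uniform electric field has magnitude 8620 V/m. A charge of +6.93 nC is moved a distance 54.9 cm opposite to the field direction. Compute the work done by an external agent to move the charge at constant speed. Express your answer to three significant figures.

The potential change for a displacement 54.9 cm opposite to the field direction is ΔV = +Ed = 4730 V.
W_ext = qΔV = 3.28×10⁻⁵ J.

3.28×10⁻⁵ J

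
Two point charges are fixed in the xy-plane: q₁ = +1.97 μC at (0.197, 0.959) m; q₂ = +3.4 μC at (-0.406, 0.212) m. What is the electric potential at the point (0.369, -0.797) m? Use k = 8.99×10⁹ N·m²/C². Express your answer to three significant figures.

Electric potential is a scalar, so the contributions from each charge add algebraically: V = Σ kqᵢ/rᵢ.
Distances from the field point to each charge: r₁ = 1.76 m, r₂ = 1.27 m.
V = k[(1.97×10⁻⁶)/(1.76) + (3.40×10⁻⁶)/(1.27)] = 3.41×10⁴ V.

3.41×10⁴ V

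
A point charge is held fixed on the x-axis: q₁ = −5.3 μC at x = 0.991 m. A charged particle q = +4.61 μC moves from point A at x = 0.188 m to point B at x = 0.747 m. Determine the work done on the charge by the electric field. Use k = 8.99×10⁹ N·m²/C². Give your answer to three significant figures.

0.627 J

The work done by the electric force is W_field = −ΔU = −q(V_B − V_A) = q(V_A − V_B).
At A: distance to the source charge is 0.803 m; V_A = kq₁/r = -5.93×10⁴ V.
At B: distance to the source charge is 0.244 m; V_B = kq₁/r = -1.95×10⁵ V.
ΔV = V_B − V_A = -1.36×10⁵ V.
W_field = −qΔV = −(4.61×10⁻⁶ C)(-1.36×10⁵ V) = 0.627 J.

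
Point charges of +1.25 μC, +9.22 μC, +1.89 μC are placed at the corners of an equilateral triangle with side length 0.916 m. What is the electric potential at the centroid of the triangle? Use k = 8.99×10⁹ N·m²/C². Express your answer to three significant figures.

The total potential is the scalar sum of each charge's contribution, V = Σ kqᵢ/rᵢ.
The distance from each vertex to the centroid is a/√3 = 0.529 m.
V = k[(1.25×10⁻⁶)/(0.529) + (9.22×10⁻⁶)/(0.529) + (1.89×10⁻⁶)/(0.529)] = 2.10×10⁵ V.

2.10×10⁵ V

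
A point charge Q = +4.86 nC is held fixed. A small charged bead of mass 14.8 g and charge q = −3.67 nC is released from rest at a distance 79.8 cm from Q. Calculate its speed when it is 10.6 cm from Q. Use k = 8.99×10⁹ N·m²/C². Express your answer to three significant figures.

0.0133 m/s

Only the electrostatic force acts, so mechanical energy is conserved: ½mv² = U₁ − U₂ = kQq(1/r₁ − 1/r₂).
U₁ − U₂ = (8.99×10⁹ N·m²/C²)(4.86×10⁻⁹ C)(-3.67×10⁻⁹ C)(1/0.798 − 1/0.106) = 1.31×10⁻⁶ J.
v = √(2·1.31×10⁻⁶/0.0148) = 0.0133 m/s.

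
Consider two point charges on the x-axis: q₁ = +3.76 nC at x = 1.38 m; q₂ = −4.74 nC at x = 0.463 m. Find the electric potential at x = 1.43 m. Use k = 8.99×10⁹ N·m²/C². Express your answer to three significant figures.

632 V

Electric potential is a scalar, so the contributions from each charge add algebraically: V = Σ kqᵢ/rᵢ.
Distances from the field point to each charge: r₁ = 0.0500 m, r₂ = 0.967 m.
V = k[(3.76×10⁻⁹)/(0.0500) + (-4.74×10⁻⁹)/(0.967)] = 632 V.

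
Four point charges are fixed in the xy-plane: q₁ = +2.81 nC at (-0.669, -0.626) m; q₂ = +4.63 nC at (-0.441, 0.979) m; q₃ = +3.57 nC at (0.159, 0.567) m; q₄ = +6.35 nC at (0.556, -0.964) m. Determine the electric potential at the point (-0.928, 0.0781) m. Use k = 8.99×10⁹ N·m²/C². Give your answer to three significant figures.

Electric potential is a scalar, so the contributions from each charge add algebraically: V = Σ kqᵢ/rᵢ.
Distances from the field point to each charge: r₁ = 0.750 m, r₂ = 1.02 m, r₃ = 1.19 m, r₄ = 1.81 m.
V = k[(2.81×10⁻⁹)/(0.750) + (4.63×10⁻⁹)/(1.02) + (3.57×10⁻⁹)/(1.19) + (6.35×10⁻⁹)/(1.81)] = 133 V.

133 V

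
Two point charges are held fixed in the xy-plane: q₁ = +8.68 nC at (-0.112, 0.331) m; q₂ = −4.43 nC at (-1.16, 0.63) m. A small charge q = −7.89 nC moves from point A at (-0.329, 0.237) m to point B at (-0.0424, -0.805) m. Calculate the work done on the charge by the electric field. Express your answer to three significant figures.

-1.89×10⁻⁶ J

The work done by the electric force is W_field = −ΔU = −q(V_B − V_A) = q(V_A − V_B).
At A: distances to the source charges are 0.236 m, 0.919 m; V_A = Σ kqᵢ/rᵢ = 287 V.
At B: distances to the source charges are 1.14 m, 1.82 m; V_B = Σ kqᵢ/rᵢ = 46.7 V.
ΔV = V_B − V_A = -240 V.
W_field = −qΔV = −(-7.89×10⁻⁹ C)(-240 V) = -1.89×10⁻⁶ J.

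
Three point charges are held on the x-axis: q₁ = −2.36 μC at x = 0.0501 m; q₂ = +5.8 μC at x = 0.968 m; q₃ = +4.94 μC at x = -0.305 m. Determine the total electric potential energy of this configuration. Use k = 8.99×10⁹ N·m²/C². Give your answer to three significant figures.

-0.227 J

The assembly work is the sum of pairwise potential energies, U = Σ_{i<j} kqᵢqⱼ/rᵢⱼ.
Pair separations: r₁₂ = 0.918 m, r₁₃ = 0.355 m, r₂₃ = 1.27 m.
U = (-0.134) + (-0.295) + (0.202) = -0.227 J.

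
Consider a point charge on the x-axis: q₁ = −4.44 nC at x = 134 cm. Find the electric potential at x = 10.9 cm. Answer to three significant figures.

The total potential is the scalar sum of each charge's contribution, V = Σ kqᵢ/rᵢ.
V = k[(-4.44×10⁻⁹)/(1.23)] = -32.4 V.

-32.4 V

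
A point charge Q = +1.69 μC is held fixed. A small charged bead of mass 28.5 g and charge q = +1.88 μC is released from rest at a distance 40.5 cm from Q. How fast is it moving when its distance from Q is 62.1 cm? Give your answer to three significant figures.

1.31 m/s

Only the electrostatic force acts, so mechanical energy is conserved: ½mv² = U₁ − U₂ = kQq(1/r₁ − 1/r₂).
U₁ − U₂ = (8.99×10⁹ N·m²/C²)(1.69×10⁻⁶ C)(1.88×10⁻⁶ C)(1/0.405 − 1/0.621) = 0.0245 J.
v = √(2·0.0245/0.0285) = 1.31 m/s.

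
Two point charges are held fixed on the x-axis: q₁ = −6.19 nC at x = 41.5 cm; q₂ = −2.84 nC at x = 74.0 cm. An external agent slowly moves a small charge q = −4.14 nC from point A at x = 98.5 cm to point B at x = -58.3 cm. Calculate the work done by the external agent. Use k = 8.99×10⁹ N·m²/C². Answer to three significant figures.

For quasistatic motion the external work equals the change in potential energy: W_ext = qΔV = q(V_B − V_A).
At A: distances to the source charges are 0.570 m, 0.245 m; V_A = Σ kqᵢ/rᵢ = -202 V.
At B: distances to the source charges are 0.998 m, 1.32 m; V_B = Σ kqᵢ/rᵢ = -75.1 V.
ΔV = V_B − V_A = 127 V.
W_ext = qΔV = (-4.14×10⁻⁹ C)(127 V) = -5.25×10⁻⁷ J.

-5.25×10⁻⁷ J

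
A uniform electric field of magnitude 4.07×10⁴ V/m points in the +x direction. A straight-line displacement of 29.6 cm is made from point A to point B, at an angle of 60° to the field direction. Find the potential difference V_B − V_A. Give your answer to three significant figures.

-6020 V

Only the component of displacement along E changes the potential: ΔV = −E·d·cosθ.
ΔV = −(4.07×10⁴ V/m)(0.296 m)cos60° = -6020 V.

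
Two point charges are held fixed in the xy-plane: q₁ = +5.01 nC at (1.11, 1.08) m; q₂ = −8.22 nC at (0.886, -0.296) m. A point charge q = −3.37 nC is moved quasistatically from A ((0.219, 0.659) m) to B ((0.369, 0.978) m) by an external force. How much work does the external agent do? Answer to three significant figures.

-8.16×10⁻⁸ J

For quasistatic motion the external work equals the change in potential energy: W_ext = qΔV = q(V_B − V_A).
At A: distances to the source charges are 0.985 m, 1.16 m; V_A = Σ kqᵢ/rᵢ = -17.7 V.
At B: distances to the source charges are 0.748 m, 1.37 m; V_B = Σ kqᵢ/rᵢ = 6.47 V.
ΔV = V_B − V_A = 24.2 V.
W_ext = qΔV = (-3.37×10⁻⁹ C)(24.2 V) = -8.16×10⁻⁸ J.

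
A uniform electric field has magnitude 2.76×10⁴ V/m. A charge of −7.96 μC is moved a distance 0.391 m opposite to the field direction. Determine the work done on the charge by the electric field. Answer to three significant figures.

The potential change for a displacement 0.391 m opposite to the field direction is ΔV = +Ed = 1.08×10⁴ V.
W_field = −qΔV = 0.0859 J.

0.0859 J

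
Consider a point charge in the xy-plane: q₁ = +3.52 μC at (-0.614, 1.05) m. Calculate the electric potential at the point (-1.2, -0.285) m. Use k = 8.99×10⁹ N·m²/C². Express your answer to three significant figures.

2.17×10⁴ V

The total potential is the scalar sum of each charge's contribution, V = Σ kqᵢ/rᵢ.
Distances from the field point to each charge: r₁ = 1.46 m.
V = k[(3.52×10⁻⁶)/(1.46)] = 2.17×10⁴ V.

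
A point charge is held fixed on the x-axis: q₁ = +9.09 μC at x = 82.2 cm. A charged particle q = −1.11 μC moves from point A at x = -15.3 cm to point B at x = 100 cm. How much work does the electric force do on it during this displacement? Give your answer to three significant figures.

The work done by the electric force is W_field = −ΔU = −q(V_B − V_A) = q(V_A − V_B).
At A: distance to the source charge is 0.975 m; V_A = kq₁/r = 8.38×10⁴ V.
At B: distance to the source charge is 0.178 m; V_B = kq₁/r = 4.59×10⁵ V.
ΔV = V_B − V_A = 3.75×10⁵ V.
W_field = −qΔV = −(-1.11×10⁻⁶ C)(3.75×10⁵ V) = 0.417 J.

0.417 J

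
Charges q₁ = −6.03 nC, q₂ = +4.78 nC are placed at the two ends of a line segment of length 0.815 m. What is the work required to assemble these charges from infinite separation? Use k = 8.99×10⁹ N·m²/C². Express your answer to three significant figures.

The work to assemble the configuration equals its total potential energy, U = Σ kqᵢqⱼ/rᵢⱼ over all pairs.
The separation is r = 0.815 m.
U = (-3.18×10⁻⁷) = -3.18×10⁻⁷ J.

-3.18×10⁻⁷ J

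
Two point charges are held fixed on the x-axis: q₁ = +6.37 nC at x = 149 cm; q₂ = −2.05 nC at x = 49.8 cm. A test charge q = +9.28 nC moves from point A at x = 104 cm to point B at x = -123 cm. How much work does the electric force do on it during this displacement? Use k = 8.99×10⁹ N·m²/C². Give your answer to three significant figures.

The work done by the electric force is W_field = −ΔU = −q(V_B − V_A) = q(V_A − V_B).
At A: distances to the source charges are 0.450 m, 0.542 m; V_A = Σ kqᵢ/rᵢ = 93.3 V.
At B: distances to the source charges are 2.72 m, 1.73 m; V_B = Σ kqᵢ/rᵢ = 10.4 V.
ΔV = V_B − V_A = -82.9 V.
W_field = −qΔV = −(9.28×10⁻⁹ C)(-82.9 V) = 7.69×10⁻⁷ J.

7.69×10⁻⁷ J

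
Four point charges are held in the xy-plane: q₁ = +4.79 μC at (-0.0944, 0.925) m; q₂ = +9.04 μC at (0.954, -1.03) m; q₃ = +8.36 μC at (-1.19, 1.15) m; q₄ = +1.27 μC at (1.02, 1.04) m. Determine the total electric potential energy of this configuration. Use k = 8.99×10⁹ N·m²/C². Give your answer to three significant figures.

0.861 J

The assembly work is the sum of pairwise potential energies, U = Σ_{i<j} kqᵢqⱼ/rᵢⱼ.
Pair separations: r₁₂ = 2.22 m, r₁₃ = 1.12 m, r₁₄ = 1.12 m, r₂₃ = 3.06 m, r₂₄ = 2.07 m, r₃₄ = 2.21 m.
Summing all 6 pair terms gives U = 0.861 J.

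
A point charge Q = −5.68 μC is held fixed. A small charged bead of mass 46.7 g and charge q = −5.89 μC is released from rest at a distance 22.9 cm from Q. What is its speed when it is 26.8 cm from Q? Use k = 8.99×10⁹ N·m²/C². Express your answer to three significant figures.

2.86 m/s

Only the electrostatic force acts, so mechanical energy is conserved: ½mv² = U₁ − U₂ = kQq(1/r₁ − 1/r₂).
U₁ − U₂ = (8.99×10⁹ N·m²/C²)(-5.68×10⁻⁶ C)(-5.89×10⁻⁶ C)(1/0.229 − 1/0.268) = 0.191 J.
v = √(2·0.191/0.0467) = 2.86 m/s.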